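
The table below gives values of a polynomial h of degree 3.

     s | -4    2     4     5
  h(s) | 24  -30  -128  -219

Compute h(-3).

Write h(s) = as^3 + bs^2 + cs + d. Substituting each data point gives a linear system:
  -64a + 16b - 4c + d = 24
  8a + 4b + 2c + d = -30
  64a + 16b + 4c + d = -128
  125a + 25b + 5c + d = -219
Solving the system yields a = -1, b = -3, c = -3, d = -4.
So h(s) = -s^3 - 3s^2 - 3s - 4.
Then h(-3) = 5.

5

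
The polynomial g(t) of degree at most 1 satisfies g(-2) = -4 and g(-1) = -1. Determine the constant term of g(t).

2

Write g(t) = at + b. Substituting each data point gives a linear system:
  -2a + b = -4
  -a + b = -1
Solving the system yields a = 3, b = 2.
So g(t) = 3t + 2.
The constant term is 2.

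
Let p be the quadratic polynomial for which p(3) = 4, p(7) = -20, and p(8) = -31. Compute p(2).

5

Using the Lagrange interpolation formula with nodes 3, 7, 8:
  L_0(u) = (u - 7)(u - 8) / 20
  L_1(u) = (u - 3)(u - 8) / -4
  L_2(u) = (u - 3)(u - 7) / 5
Then p(u) = 4·L_0(u) - 20·L_1(u) - 31·L_2(u).
Expanding and collecting terms gives p(u) = -u^2 + 4u + 1.
Evaluating at u = 2: p(2) = 5.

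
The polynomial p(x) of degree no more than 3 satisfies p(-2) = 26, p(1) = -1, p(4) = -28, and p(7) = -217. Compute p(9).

-513

Using the Lagrange interpolation formula with nodes -2, 1, 4, 7:
  L_0(x) = (x - 1)(x - 4)(x - 7) / -162
  L_1(x) = (x + 2)(x - 4)(x - 7) / 54
  L_2(x) = (x + 2)(x - 1)(x - 7) / -54
  L_3(x) = (x + 2)(x - 1)(x - 4) / 162
Then p(x) = 26·L_0(x) - 1·L_1(x) - 28·L_2(x) - 217·L_3(x).
Expanding and collecting terms gives p(x) = -x³ + 3x² - 3x.
Evaluating at x = 9: p(9) = -513.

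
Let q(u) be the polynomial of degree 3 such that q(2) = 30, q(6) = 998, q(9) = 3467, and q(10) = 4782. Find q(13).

10623

Using the Lagrange interpolation formula with nodes 2, 6, 9, 10:
  L_0(u) = (u - 6)(u - 9)(u - 10) / -224
  L_1(u) = (u - 2)(u - 9)(u - 10) / 48
  L_2(u) = (u - 2)(u - 6)(u - 10) / -21
  L_3(u) = (u - 2)(u - 6)(u - 9) / 32
Then q(u) = 30·L_0(u) + 998·L_1(u) + 3467·L_2(u) + 4782·L_3(u).
Expanding and collecting terms gives q(u) = 5u³ - 2u² - 2u + 2.
Evaluating at u = 13: q(13) = 10623.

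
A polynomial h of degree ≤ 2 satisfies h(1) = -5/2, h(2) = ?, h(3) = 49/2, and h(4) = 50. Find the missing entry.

7

On equispaced nodes a degree-2 polynomial has vanishing third forward difference, so
  - h(1) + 3·h(2) - 3·h(3) + h(4) = 0.
Substituting the known values and solving for h(2):
  3·h(2) = 21
  h(2) = 7.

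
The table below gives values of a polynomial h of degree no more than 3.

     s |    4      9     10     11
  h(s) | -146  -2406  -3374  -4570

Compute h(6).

-630

Using the Lagrange interpolation formula with nodes 4, 9, 10, 11:
  L_0(s) = (s - 9)(s - 10)(s - 11) / -210
  L_1(s) = (s - 4)(s - 10)(s - 11) / 10
  L_2(s) = (s - 4)(s - 9)(s - 11) / -6
  L_3(s) = (s - 4)(s - 9)(s - 10) / 14
Then h(s) = -146·L_0(s) - 2406·L_1(s) - 3374·L_2(s) - 4570·L_3(s).
Expanding and collecting terms gives h(s) = -4s³ + 6s² + 2s + 6.
Evaluating at s = 6: h(6) = -630.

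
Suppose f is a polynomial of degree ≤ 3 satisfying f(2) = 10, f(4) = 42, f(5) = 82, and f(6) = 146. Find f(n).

Using the Lagrange interpolation formula with nodes 2, 4, 5, 6:
  L_0(n) = (n - 4)(n - 5)(n - 6) / -24
  L_1(n) = (n - 2)(n - 5)(n - 6) / 4
  L_2(n) = (n - 2)(n - 4)(n - 6) / -3
  L_3(n) = (n - 2)(n - 4)(n - 5) / 8
Then f(n) = 10·L_0(n) + 42·L_1(n) + 82·L_2(n) + 146·L_3(n).
Expanding and collecting terms gives f(n) = n³ - 3n² + 6n + 2.
Check: f(4) = 42. ✓

f(n) = n^3 - 3n^2 + 6n + 2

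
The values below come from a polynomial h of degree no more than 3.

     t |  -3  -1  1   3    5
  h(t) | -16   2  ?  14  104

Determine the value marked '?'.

On equispaced nodes a degree-3 polynomial has vanishing fourth forward difference, so
  h(-3) - 4·h(-1) + 6·h(1) - 4·h(3) + h(5) = 0.
Substituting the known values and solving for h(1):
  6·h(1) = -24
  h(1) = -4.

-4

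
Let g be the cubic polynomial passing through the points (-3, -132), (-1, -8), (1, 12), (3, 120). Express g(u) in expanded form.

Write g(u) = au^3 + bu^2 + cu + d. Substituting each data point gives a linear system:
  -27a + 9b - 3c + d = -132
  -a + b - c + d = -8
  a + b + c + d = 12
  27a + 9b + 3c + d = 120
Solving the system yields a = 4, b = -1, c = 6, d = 3.
So g(u) = 4u³ - u² + 6u + 3.
Check: g(-3) = -132. ✓

g(u) = 4u^3 - u^2 + 6u + 3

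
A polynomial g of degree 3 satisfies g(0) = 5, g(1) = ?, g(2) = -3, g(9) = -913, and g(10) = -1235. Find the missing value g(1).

The 4 known points determine the degree-3 polynomial uniquely.
Write g(u) = au^3 + bu^2 + cu + d. Substituting each data point gives a linear system:
  d = 5
  8a + 4b + 2c + d = -3
  729a + 81b + 9c + d = -913
  1000a + 100b + 10c + d = -1235
Solving the system yields a = -1, b = -3, c = 6, d = 5.
So g(u) = -u^3 - 3u^2 + 6u + 5.
Then g(1) = 7.

7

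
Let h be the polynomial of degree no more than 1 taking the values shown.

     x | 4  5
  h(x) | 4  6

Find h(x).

h(x) = 2x - 4

Using the Lagrange interpolation formula with nodes 4, 5:
  L_0(x) = (x - 5) / -1
  L_1(x) = (x - 4) / 1
Then h(x) = 4·L_0(x) + 6·L_1(x).
Expanding and collecting terms gives h(x) = 2x - 4.
Check: h(5) = 6. ✓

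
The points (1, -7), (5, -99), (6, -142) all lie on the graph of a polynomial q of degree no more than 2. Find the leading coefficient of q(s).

Write q(s) = as^2 + bs + c. Substituting each data point gives a linear system:
  a + b + c = -7
  25a + 5b + c = -99
  36a + 6b + c = -142
Solving the system yields a = -4, b = 1, c = -4.
So q(s) = -4s² + s - 4.
The leading coefficient is -4.

-4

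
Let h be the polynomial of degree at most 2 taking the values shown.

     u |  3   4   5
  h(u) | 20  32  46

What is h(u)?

Write h(u) = au^2 + bu + c. Substituting each data point gives a linear system:
  9a + 3b + c = 20
  16a + 4b + c = 32
  25a + 5b + c = 46
Solving the system yields a = 1, b = 5, c = -4.
So h(u) = u² + 5u - 4.
Check: h(5) = 46. ✓

h(u) = u^2 + 5u - 4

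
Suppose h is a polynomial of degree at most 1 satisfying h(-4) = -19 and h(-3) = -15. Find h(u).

Write h(u) = au + b. Substituting each data point gives a linear system:
  -4a + b = -19
  -3a + b = -15
Solving the system yields a = 4, b = -3.
So h(u) = 4u - 3.
Check: h(-4) = -19. ✓

h(u) = 4u - 3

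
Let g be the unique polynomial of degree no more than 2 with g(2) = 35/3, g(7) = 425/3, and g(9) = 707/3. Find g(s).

Using the Lagrange interpolation formula with nodes 2, 7, 9:
  L_0(s) = (s - 7)(s - 9) / 35
  L_1(s) = (s - 2)(s - 9) / -10
  L_2(s) = (s - 2)(s - 7) / 14
Then g(s) = 35/3·L_0(s) + 425/3·L_1(s) + 707/3·L_2(s).
Expanding and collecting terms gives g(s) = 3s^2 - s + 5/3.
Check: g(9) = 707/3. ✓

g(s) = 3s^2 - s + 5/3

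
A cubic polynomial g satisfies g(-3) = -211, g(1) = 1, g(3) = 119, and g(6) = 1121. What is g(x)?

g(x) = 6x^3 - 5x^2 + x - 1

Write g(x) = ax^3 + bx^2 + cx + d. Substituting each data point gives a linear system:
  -27a + 9b - 3c + d = -211
  a + b + c + d = 1
  27a + 9b + 3c + d = 119
  216a + 36b + 6c + d = 1121
Solving the system yields a = 6, b = -5, c = 1, d = -1.
So g(x) = 6x^3 - 5x^2 + x - 1.
Check: g(1) = 1. ✓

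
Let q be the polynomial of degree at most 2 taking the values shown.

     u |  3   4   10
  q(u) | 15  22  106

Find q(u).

q(u) = u^2 + 6

Write q(u) = au^2 + bu + c. Substituting each data point gives a linear system:
  9a + 3b + c = 15
  16a + 4b + c = 22
  100a + 10b + c = 106
Solving the system yields a = 1, b = 0, c = 6.
So q(u) = u^2 + 6.
Check: q(4) = 22. ✓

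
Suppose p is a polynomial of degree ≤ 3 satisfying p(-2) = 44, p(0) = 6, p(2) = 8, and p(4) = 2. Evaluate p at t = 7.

-127

Using the Lagrange interpolation formula with nodes -2, 0, 2, 4:
  L_0(t) = t(t - 2)(t - 4) / -48
  L_1(t) = (t + 2)(t - 2)(t - 4) / 16
  L_2(t) = (t + 2)t(t - 4) / -16
  L_3(t) = (t + 2)t(t - 2) / 48
Then p(t) = 44·L_0(t) + 6·L_1(t) + 8·L_2(t) + 2·L_3(t).
Expanding and collecting terms gives p(t) = -t³ + 5t² - 5t + 6.
Evaluating at t = 7: p(7) = -127.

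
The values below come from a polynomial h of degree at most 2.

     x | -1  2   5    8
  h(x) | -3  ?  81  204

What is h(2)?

The 3 known points determine the degree-2 polynomial uniquely.
Write h(x) = ax^2 + bx + c. Substituting each data point gives a linear system:
  a - b + c = -3
  25a + 5b + c = 81
  64a + 8b + c = 204
Solving the system yields a = 3, b = 2, c = -4.
So h(x) = 3x² + 2x - 4.
Then h(2) = 12.

12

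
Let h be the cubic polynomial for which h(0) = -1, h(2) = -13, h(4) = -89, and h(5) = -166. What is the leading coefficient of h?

Write h(n) = an^3 + bn^2 + cn + d. Substituting each data point gives a linear system:
  d = -1
  8a + 4b + 2c + d = -13
  64a + 16b + 4c + d = -89
  125a + 25b + 5c + d = -166
Solving the system yields a = -1, b = -2, c = 2, d = -1.
So h(n) = -n^3 - 2n^2 + 2n - 1.
The leading coefficient is -1.

-1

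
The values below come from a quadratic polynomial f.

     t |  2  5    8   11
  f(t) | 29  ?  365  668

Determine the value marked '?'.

The 3 known points determine the degree-2 polynomial uniquely.
Write f(t) = at^2 + bt + c. Substituting each data point gives a linear system:
  4a + 2b + c = 29
  64a + 8b + c = 365
  121a + 11b + c = 668
Solving the system yields a = 5, b = 6, c = -3.
So f(t) = 5t^2 + 6t - 3.
Then f(5) = 152.

152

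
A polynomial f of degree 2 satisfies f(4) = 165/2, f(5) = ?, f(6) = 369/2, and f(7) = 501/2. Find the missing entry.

257/2

On equispaced nodes a degree-2 polynomial has vanishing third forward difference, so
  - f(4) + 3·f(5) - 3·f(6) + f(7) = 0.
Substituting the known values and solving for f(5):
  3·f(5) = 771/2
  f(5) = 257/2.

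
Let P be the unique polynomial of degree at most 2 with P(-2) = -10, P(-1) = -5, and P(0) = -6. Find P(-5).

-61

Forward differences of the values at u = -2, -1, 0:
  P  : -10  -5  -6
  Δ  : 5  -1
  Δ^2: -6
The second differences are constant, confirming degree 2.
Interpolating (Newton forward form) and evaluating at u = -5 gives P(-5) = -61.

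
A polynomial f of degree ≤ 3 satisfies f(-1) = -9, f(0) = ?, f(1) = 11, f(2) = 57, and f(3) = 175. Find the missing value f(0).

On equispaced nodes a degree-3 polynomial has vanishing fourth forward difference, so
  f(-1) - 4·f(0) + 6·f(1) - 4·f(2) + f(3) = 0.
Substituting the known values and solving for f(0):
  -4·f(0) = -4
  f(0) = 1.

1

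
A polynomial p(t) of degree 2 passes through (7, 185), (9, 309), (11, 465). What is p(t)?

Write p(t) = at^2 + bt + c. Substituting each data point gives a linear system:
  49a + 7b + c = 185
  81a + 9b + c = 309
  121a + 11b + c = 465
Solving the system yields a = 4, b = -2, c = 3.
So p(t) = 4t^2 - 2t + 3.
Check: p(11) = 465. ✓

p(t) = 4t^2 - 2t + 3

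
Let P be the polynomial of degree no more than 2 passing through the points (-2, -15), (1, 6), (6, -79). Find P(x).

P(x) = -3x^2 + 4x + 5

Using the Lagrange interpolation formula with nodes -2, 1, 6:
  L_0(x) = (x - 1)(x - 6) / 24
  L_1(x) = (x + 2)(x - 6) / -15
  L_2(x) = (x + 2)(x - 1) / 40
Then P(x) = -15·L_0(x) + 6·L_1(x) - 79·L_2(x).
Expanding and collecting terms gives P(x) = -3x² + 4x + 5.
Check: P(1) = 6. ✓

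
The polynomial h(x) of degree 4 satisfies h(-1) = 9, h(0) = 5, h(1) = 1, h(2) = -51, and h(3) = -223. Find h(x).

Using the Lagrange interpolation formula with nodes -1, 0, 1, 2, 3:
  L_0(x) = x(x - 1)(x - 2)(x - 3) / 24
  L_1(x) = (x + 1)(x - 1)(x - 2)(x - 3) / -6
  L_2(x) = (x + 1)x(x - 2)(x - 3) / 4
  L_3(x) = (x + 1)x(x - 1)(x - 3) / -6
  L_4(x) = (x + 1)x(x - 1)(x - 2) / 24
Then h(x) = 9·L_0(x) + 5·L_1(x) + 1·L_2(x) - 51·L_3(x) - 223·L_4(x).
Expanding and collecting terms gives h(x) = -x^4 - 6x^3 + x^2 + 2x + 5.
Check: h(1) = 1. ✓

h(x) = -x^4 - 6x^3 + x^2 + 2x + 5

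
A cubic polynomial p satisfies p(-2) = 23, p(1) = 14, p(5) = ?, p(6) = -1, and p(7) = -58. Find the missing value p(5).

The 4 known points determine the degree-3 polynomial uniquely.
Write p(n) = an^3 + bn^2 + cn + d. Substituting each data point gives a linear system:
  -8a + 4b - 2c + d = 23
  a + b + c + d = 14
  216a + 36b + 6c + d = -1
  343a + 49b + 7c + d = -58
Solving the system yields a = -1, b = 5, c = 5, d = 5.
So p(n) = -n^3 + 5n^2 + 5n + 5.
Then p(5) = 30.

30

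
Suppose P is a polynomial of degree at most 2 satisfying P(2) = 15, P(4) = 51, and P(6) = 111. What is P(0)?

Forward differences of the values at s = 2, 4, 6:
  P  : 15  51  111
  Δ  : 36  60
  Δ^2: 24
The second differences are constant, confirming degree 2.
Interpolating (Newton forward form) and evaluating at s = 0 gives P(0) = 3.

3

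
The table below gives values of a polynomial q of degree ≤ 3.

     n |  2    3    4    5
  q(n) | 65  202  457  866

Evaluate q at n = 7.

2290

Write q(n) = an^3 + bn^2 + cn + d. Substituting each data point gives a linear system:
  8a + 4b + 2c + d = 65
  27a + 9b + 3c + d = 202
  64a + 16b + 4c + d = 457
  125a + 25b + 5c + d = 866
Solving the system yields a = 6, b = 5, c = -2, d = 1.
So q(n) = 6n^3 + 5n^2 - 2n + 1.
Then q(7) = 2290.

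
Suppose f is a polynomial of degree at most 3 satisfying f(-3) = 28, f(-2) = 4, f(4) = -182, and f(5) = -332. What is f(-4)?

Write f(n) = an^3 + bn^2 + cn + d. Substituting each data point gives a linear system:
  -27a + 9b - 3c + d = 28
  -8a + 4b - 2c + d = 4
  64a + 16b + 4c + d = -182
  125a + 25b + 5c + d = -332
Solving the system yields a = -2, b = -3, c = -1, d = -2.
So f(n) = -2n^3 - 3n^2 - n - 2.
Then f(-4) = 82.

82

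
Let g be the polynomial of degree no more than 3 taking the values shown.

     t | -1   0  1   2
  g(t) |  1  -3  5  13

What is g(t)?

Using the Lagrange interpolation formula with nodes -1, 0, 1, 2:
  L_0(t) = t(t - 1)(t - 2) / -6
  L_1(t) = (t + 1)(t - 1)(t - 2) / 2
  L_2(t) = (t + 1)t(t - 2) / -2
  L_3(t) = (t + 1)t(t - 1) / 6
Then g(t) = 1·L_0(t) - 3·L_1(t) + 5·L_2(t) + 13·L_3(t).
Expanding and collecting terms gives g(t) = -2t^3 + 6t^2 + 4t - 3.
Check: g(-1) = 1. ✓

g(t) = -2t^3 + 6t^2 + 4t - 3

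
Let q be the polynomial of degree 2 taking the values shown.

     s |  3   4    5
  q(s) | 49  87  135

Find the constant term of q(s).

Write q(s) = as^2 + bs + c. Substituting each data point gives a linear system:
  9a + 3b + c = 49
  16a + 4b + c = 87
  25a + 5b + c = 135
Solving the system yields a = 5, b = 3, c = -5.
So q(s) = 5s^2 + 3s - 5.
The constant term is -5.

-5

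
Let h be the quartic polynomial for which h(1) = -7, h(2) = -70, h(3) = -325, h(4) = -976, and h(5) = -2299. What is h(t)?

Write h(t) = at^4 + bt^3 + ct^2 + dt + e. Substituting each data point gives a linear system:
  a + b + c + d + e = -7
  16a + 8b + 4c + 2d + e = -70
  81a + 27b + 9c + 3d + e = -325
  256a + 64b + 16c + 4d + e = -976
  625a + 125b + 25c + 5d + e = -2299
Solving the system yields a = -3, b = -4, c = 3, d = 1, e = -4.
So h(t) = -3t^4 - 4t^3 + 3t^2 + t - 4.
Check: h(5) = -2299. ✓

h(t) = -3t^4 - 4t^3 + 3t^2 + t - 4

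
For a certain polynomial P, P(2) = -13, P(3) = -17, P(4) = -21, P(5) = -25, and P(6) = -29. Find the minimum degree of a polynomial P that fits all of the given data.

1

Forward differences of the values at x = 2, 3, 4, 5, 6:
  P  : -13  -17  -21  -25  -29
  Δ  : -4  -4  -4  -4
  Δ^2: 0  0  0
  Δ^3: 0  0
  Δ^4: 0
The first differences are constant (-4) and nonzero, while all higher differences vanish, so the minimal degree is 1.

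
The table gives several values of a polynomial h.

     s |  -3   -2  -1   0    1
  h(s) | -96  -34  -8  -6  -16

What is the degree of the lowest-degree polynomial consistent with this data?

Forward differences of the values at s = -3, -2, -1, 0, 1:
  h  : -96  -34  -8  -6  -16
  Δ  : 62  26  2  -10
  Δ^2: -36  -24  -12
  Δ^3: 12  12
  Δ^4: 0
The third differences are constant (12) and nonzero, while all higher differences vanish, so the minimal degree is 3.

3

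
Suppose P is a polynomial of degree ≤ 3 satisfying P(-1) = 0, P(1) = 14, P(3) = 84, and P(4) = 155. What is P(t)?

P(t) = t^3 + 4t^2 + 6t + 3

Write P(t) = at^3 + bt^2 + ct + d. Substituting each data point gives a linear system:
  -a + b - c + d = 0
  a + b + c + d = 14
  27a + 9b + 3c + d = 84
  64a + 16b + 4c + d = 155
Solving the system yields a = 1, b = 4, c = 6, d = 3.
So P(t) = t^3 + 4t^2 + 6t + 3.
Check: P(-1) = 0. ✓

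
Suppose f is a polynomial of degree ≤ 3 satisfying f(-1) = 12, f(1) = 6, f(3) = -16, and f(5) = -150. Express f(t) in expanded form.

Using the Lagrange interpolation formula with nodes -1, 1, 3, 5:
  L_0(t) = (t - 1)(t - 3)(t - 5) / -48
  L_1(t) = (t + 1)(t - 3)(t - 5) / 16
  L_2(t) = (t + 1)(t - 1)(t - 5) / -16
  L_3(t) = (t + 1)(t - 1)(t - 3) / 48
Then f(t) = 12·L_0(t) + 6·L_1(t) - 16·L_2(t) - 150·L_3(t).
Expanding and collecting terms gives f(t) = -2t^3 + 4t^2 - t + 5.
Check: f(3) = -16. ✓

f(t) = -2t^3 + 4t^2 - t + 5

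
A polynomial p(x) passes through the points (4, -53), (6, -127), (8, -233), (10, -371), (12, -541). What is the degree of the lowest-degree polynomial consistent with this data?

Forward differences of the values at x = 4, 6, 8, 10, 12:
  p  : -53  -127  -233  -371  -541
  Δ  : -74  -106  -138  -170
  Δ^2: -32  -32  -32
  Δ^3: 0  0
  Δ^4: 0
The second differences are constant (-32) and nonzero, while all higher differences vanish, so the minimal degree is 2.

2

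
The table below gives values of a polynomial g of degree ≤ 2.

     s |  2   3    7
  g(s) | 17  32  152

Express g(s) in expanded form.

g(s) = 3s^2 + 5

Using the Lagrange interpolation formula with nodes 2, 3, 7:
  L_0(s) = (s - 3)(s - 7) / 5
  L_1(s) = (s - 2)(s - 7) / -4
  L_2(s) = (s - 2)(s - 3) / 20
Then g(s) = 17·L_0(s) + 32·L_1(s) + 152·L_2(s).
Expanding and collecting terms gives g(s) = 3s^2 + 5.
Check: g(3) = 32. ✓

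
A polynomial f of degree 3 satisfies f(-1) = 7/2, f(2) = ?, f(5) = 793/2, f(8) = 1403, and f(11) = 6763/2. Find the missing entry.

The 4 known points determine the degree-3 polynomial uniquely.
Write f(t) = at^3 + bt^2 + ct + d. Substituting each data point gives a linear system:
  -a + b - c + d = 7/2
  125a + 25b + 5c + d = 793/2
  512a + 64b + 8c + d = 1403
  1331a + 121b + 11c + d = 6763/2
Solving the system yields a = 2, b = 6, c = -1/2, d = -1.
So f(t) = 2t^3 + 6t^2 - (1/2)t - 1.
Then f(2) = 38.

38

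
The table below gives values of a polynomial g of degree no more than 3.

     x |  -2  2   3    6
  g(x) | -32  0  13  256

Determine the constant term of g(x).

4

Write g(x) = ax^3 + bx^2 + cx + d. Substituting each data point gives a linear system:
  -8a + 4b - 2c + d = -32
  8a + 4b + 2c + d = 0
  27a + 9b + 3c + d = 13
  216a + 36b + 6c + d = 256
Solving the system yields a = 2, b = -5, c = 0, d = 4.
So g(x) = 2x^3 - 5x^2 + 4.
The constant term is 4.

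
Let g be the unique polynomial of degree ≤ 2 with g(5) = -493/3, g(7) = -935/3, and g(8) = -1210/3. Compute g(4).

-326/3

Using the Lagrange interpolation formula with nodes 5, 7, 8:
  L_0(s) = (s - 7)(s - 8) / 6
  L_1(s) = (s - 5)(s - 8) / -2
  L_2(s) = (s - 5)(s - 7) / 3
Then g(s) = -493/3·L_0(s) - 935/3·L_1(s) - 1210/3·L_2(s).
Expanding and collecting terms gives g(s) = -6s^2 - (5/3)s - 6.
Evaluating at s = 4: g(4) = -326/3.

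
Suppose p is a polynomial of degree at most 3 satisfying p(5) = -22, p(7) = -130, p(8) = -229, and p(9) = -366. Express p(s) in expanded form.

Write p(s) = as^3 + bs^2 + cs + d. Substituting each data point gives a linear system:
  125a + 25b + 5c + d = -22
  343a + 49b + 7c + d = -130
  512a + 64b + 8c + d = -229
  729a + 81b + 9c + d = -366
Solving the system yields a = -1, b = 5, c = -5, d = 3.
So p(s) = -s^3 + 5s^2 - 5s + 3.
Check: p(5) = -22. ✓

p(s) = -s^3 + 5s^2 - 5s + 3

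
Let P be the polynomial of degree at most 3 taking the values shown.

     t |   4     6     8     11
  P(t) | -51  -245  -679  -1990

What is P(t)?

P(t) = -2t^3 + 6t^2 - 5t + 1

Write P(t) = at^3 + bt^2 + ct + d. Substituting each data point gives a linear system:
  64a + 16b + 4c + d = -51
  216a + 36b + 6c + d = -245
  512a + 64b + 8c + d = -679
  1331a + 121b + 11c + d = -1990
Solving the system yields a = -2, b = 6, c = -5, d = 1.
So P(t) = -2t^3 + 6t^2 - 5t + 1.
Check: P(4) = -51. ✓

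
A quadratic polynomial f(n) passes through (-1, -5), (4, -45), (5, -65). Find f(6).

-89

Write f(n) = an^2 + bn + c. Substituting each data point gives a linear system:
  a - b + c = -5
  16a + 4b + c = -45
  25a + 5b + c = -65
Solving the system yields a = -2, b = -2, c = -5.
So f(n) = -2n^2 - 2n - 5.
Then f(6) = -89.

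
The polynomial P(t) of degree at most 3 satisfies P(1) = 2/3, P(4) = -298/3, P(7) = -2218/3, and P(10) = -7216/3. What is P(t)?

P(t) = -3t^3 + 6t^2 - (1/3)t - 2

Write P(t) = at^3 + bt^2 + ct + d. Substituting each data point gives a linear system:
  a + b + c + d = 2/3
  64a + 16b + 4c + d = -298/3
  343a + 49b + 7c + d = -2218/3
  1000a + 100b + 10c + d = -7216/3
Solving the system yields a = -3, b = 6, c = -1/3, d = -2.
So P(t) = -3t^3 + 6t^2 - (1/3)t - 2.
Check: P(10) = -7216/3. ✓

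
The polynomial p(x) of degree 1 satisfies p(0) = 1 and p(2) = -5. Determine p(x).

p(x) = -3x + 1

Write p(x) = ax + b. Substituting each data point gives a linear system:
  b = 1
  2a + b = -5
Solving the system yields a = -3, b = 1.
So p(x) = -3x + 1.
Check: p(0) = 1. ✓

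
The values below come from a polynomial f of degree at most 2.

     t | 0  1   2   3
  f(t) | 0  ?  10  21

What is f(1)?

The 3 known points determine the degree-2 polynomial uniquely.
Write f(t) = at^2 + bt + c. Substituting each data point gives a linear system:
  c = 0
  4a + 2b + c = 10
  9a + 3b + c = 21
Solving the system yields a = 2, b = 1, c = 0.
So f(t) = 2t^2 + t.
Then f(1) = 3.

3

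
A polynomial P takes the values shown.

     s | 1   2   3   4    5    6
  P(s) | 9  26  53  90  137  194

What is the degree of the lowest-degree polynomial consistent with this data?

Forward differences of the values at s = 1, 2, 3, 4, 5, 6:
  P  : 9  26  53  90  137  194
  Δ  : 17  27  37  47  57
  Δ^2: 10  10  10  10
  Δ^3: 0  0  0
  Δ^4: 0  0
  Δ^5: 0
The second differences are constant (10) and nonzero, while all higher differences vanish, so the minimal degree is 2.

2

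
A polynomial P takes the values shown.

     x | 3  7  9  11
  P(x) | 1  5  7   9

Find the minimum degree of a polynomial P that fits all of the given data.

1

Divided differences on the nodes 3, 7, 9, 11:
  order 0: 1  5  7  9
  order 1: 1  1  1
  order 2: 0  0
  order 3: 0
The order-1 divided differences are all 1 (nonzero) and every higher order vanishes, so the data lies on a polynomial of degree exactly 1.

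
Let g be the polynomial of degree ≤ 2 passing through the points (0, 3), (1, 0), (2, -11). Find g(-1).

-2

Write g(n) = an^2 + bn + c. Substituting each data point gives a linear system:
  c = 3
  a + b + c = 0
  4a + 2b + c = -11
Solving the system yields a = -4, b = 1, c = 3.
So g(n) = -4n² + n + 3.
Then g(-1) = -2.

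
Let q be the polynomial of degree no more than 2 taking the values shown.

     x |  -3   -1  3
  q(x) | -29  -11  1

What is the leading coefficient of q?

Write q(x) = ax^2 + bx + c. Substituting each data point gives a linear system:
  9a - 3b + c = -29
  a - b + c = -11
  9a + 3b + c = 1
Solving the system yields a = -1, b = 5, c = -5.
So q(x) = -x^2 + 5x - 5.
The leading coefficient is -1.

-1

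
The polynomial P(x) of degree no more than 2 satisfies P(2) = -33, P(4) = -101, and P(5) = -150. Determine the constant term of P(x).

-5

Write P(x) = ax^2 + bx + c. Substituting each data point gives a linear system:
  4a + 2b + c = -33
  16a + 4b + c = -101
  25a + 5b + c = -150
Solving the system yields a = -5, b = -4, c = -5.
So P(x) = -5x² - 4x - 5.
The constant term is -5.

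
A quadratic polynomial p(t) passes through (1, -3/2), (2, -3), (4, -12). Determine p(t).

Using the Lagrange interpolation formula with nodes 1, 2, 4:
  L_0(t) = (t - 2)(t - 4) / 3
  L_1(t) = (t - 1)(t - 4) / -2
  L_2(t) = (t - 1)(t - 2) / 6
Then p(t) = -3/2·L_0(t) - 3·L_1(t) - 12·L_2(t).
Expanding and collecting terms gives p(t) = -t² + (3/2)t - 2.
Check: p(1) = -3/2. ✓

p(t) = -t^2 + (3/2)t - 2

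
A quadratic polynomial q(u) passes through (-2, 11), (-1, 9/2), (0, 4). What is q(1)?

Write q(u) = au^2 + bu + c. Substituting each data point gives a linear system:
  4a - 2b + c = 11
  a - b + c = 9/2
  c = 4
Solving the system yields a = 3, b = 5/2, c = 4.
So q(u) = 3u² + (5/2)u + 4.
Then q(1) = 19/2.

19/2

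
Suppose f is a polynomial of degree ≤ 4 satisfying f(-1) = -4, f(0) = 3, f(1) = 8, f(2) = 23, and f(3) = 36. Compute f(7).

Using the Lagrange interpolation formula with nodes -1, 0, 1, 2, 3:
  L_0(u) = u(u - 1)(u - 2)(u - 3) / 24
  L_1(u) = (u + 1)(u - 1)(u - 2)(u - 3) / -6
  L_2(u) = (u + 1)u(u - 2)(u - 3) / 4
  L_3(u) = (u + 1)u(u - 1)(u - 3) / -6
  L_4(u) = (u + 1)u(u - 1)(u - 2) / 24
Then f(u) = -4·L_0(u) + 3·L_1(u) + 8·L_2(u) + 23·L_3(u) + 36·L_4(u).
Expanding and collecting terms gives f(u) = -u^4 + 4u^3 + 2u + 3.
Evaluating at u = 7: f(7) = -1012.

-1012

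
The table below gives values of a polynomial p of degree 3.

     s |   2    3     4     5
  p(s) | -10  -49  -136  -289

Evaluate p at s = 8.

-1324

Using the Lagrange interpolation formula with nodes 2, 3, 4, 5:
  L_0(s) = (s - 3)(s - 4)(s - 5) / -6
  L_1(s) = (s - 2)(s - 4)(s - 5) / 2
  L_2(s) = (s - 2)(s - 3)(s - 5) / -2
  L_3(s) = (s - 2)(s - 3)(s - 4) / 6
Then p(s) = -10·L_0(s) - 49·L_1(s) - 136·L_2(s) - 289·L_3(s).
Expanding and collecting terms gives p(s) = -3s^3 + 3s^2 + 3s - 4.
Evaluating at s = 8: p(8) = -1324.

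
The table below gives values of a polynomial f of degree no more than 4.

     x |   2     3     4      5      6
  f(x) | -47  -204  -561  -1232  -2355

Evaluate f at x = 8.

Using the Lagrange interpolation formula with nodes 2, 3, 4, 5, 6:
  L_0(x) = (x - 3)(x - 4)(x - 5)(x - 6) / 24
  L_1(x) = (x - 2)(x - 4)(x - 5)(x - 6) / -6
  L_2(x) = (x - 2)(x - 3)(x - 5)(x - 6) / 4
  L_3(x) = (x - 2)(x - 3)(x - 4)(x - 6) / -6
  L_4(x) = (x - 2)(x - 3)(x - 4)(x - 5) / 24
Then f(x) = -47·L_0(x) - 204·L_1(x) - 561·L_2(x) - 1232·L_3(x) - 2355·L_4(x).
Expanding and collecting terms gives f(x) = -x⁴ - 5x³ + 3x + 3.
Evaluating at x = 8: f(8) = -6629.

-6629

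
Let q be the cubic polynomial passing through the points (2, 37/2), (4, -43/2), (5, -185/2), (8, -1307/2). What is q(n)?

Using the Lagrange interpolation formula with nodes 2, 4, 5, 8:
  L_0(n) = (n - 4)(n - 5)(n - 8) / -36
  L_1(n) = (n - 2)(n - 5)(n - 8) / 8
  L_2(n) = (n - 2)(n - 4)(n - 8) / -9
  L_3(n) = (n - 2)(n - 4)(n - 5) / 72
Then q(n) = 37/2·L_0(n) - 43/2·L_1(n) - 185/2·L_2(n) - 1307/2·L_3(n).
Expanding and collecting terms gives q(n) = -2n^3 + 5n^2 + 6n + 5/2.
Check: q(5) = -185/2. ✓

q(n) = -2n^3 + 5n^2 + 6n + 5/2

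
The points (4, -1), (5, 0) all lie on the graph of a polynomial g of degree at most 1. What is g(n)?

g(n) = n - 5

Using the Lagrange interpolation formula with nodes 4, 5:
  L_0(n) = (n - 5) / -1
  L_1(n) = (n - 4) / 1
Then g(n) = -1·L_0(n) + 0·L_1(n).
Expanding and collecting terms gives g(n) = n - 5.
Check: g(4) = -1. ✓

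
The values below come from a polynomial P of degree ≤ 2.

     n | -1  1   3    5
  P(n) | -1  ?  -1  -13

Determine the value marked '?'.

3

The 3 known points determine the degree-2 polynomial uniquely.
Write P(n) = an^2 + bn + c. Substituting each data point gives a linear system:
  a - b + c = -1
  9a + 3b + c = -1
  25a + 5b + c = -13
Solving the system yields a = -1, b = 2, c = 2.
So P(n) = -n^2 + 2n + 2.
Then P(1) = 3.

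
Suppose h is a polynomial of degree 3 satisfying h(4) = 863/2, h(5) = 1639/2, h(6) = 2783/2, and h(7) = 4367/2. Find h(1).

23/2

Write h(s) = as^3 + bs^2 + cs + d. Substituting each data point gives a linear system:
  64a + 16b + 4c + d = 863/2
  125a + 25b + 5c + d = 1639/2
  216a + 36b + 6c + d = 2783/2
  343a + 49b + 7c + d = 4367/2
Solving the system yields a = 6, b = 2, c = 4, d = -1/2.
So h(s) = 6s^3 + 2s^2 + 4s - 1/2.
Then h(1) = 23/2.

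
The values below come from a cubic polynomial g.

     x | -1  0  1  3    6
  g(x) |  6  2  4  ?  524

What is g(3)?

74

The 4 known points determine the degree-3 polynomial uniquely.
Write g(x) = ax^3 + bx^2 + cx + d. Substituting each data point gives a linear system:
  -a + b - c + d = 6
  d = 2
  a + b + c + d = 4
  216a + 36b + 6c + d = 524
Solving the system yields a = 2, b = 3, c = -3, d = 2.
So g(x) = 2x^3 + 3x^2 - 3x + 2.
Then g(3) = 74.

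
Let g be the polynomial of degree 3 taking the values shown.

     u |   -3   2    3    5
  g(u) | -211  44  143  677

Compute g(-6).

Write g(u) = au^3 + bu^2 + cu + d. Substituting each data point gives a linear system:
  -27a + 9b - 3c + d = -211
  8a + 4b + 2c + d = 44
  27a + 9b + 3c + d = 143
  125a + 25b + 5c + d = 677
Solving the system yields a = 6, b = -4, c = 5, d = 2.
So g(u) = 6u^3 - 4u^2 + 5u + 2.
Then g(-6) = -1468.

-1468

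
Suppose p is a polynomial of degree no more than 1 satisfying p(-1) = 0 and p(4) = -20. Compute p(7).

-32

Using the Lagrange interpolation formula with nodes -1, 4:
  L_0(u) = (u - 4) / -5
  L_1(u) = (u + 1) / 5
Then p(u) = 0·L_0(u) - 20·L_1(u).
Expanding and collecting terms gives p(u) = -4u - 4.
Evaluating at u = 7: p(7) = -32.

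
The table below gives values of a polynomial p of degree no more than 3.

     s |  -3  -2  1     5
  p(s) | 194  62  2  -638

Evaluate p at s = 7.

Using the Lagrange interpolation formula with nodes -3, -2, 1, 5:
  L_0(s) = (s + 2)(s - 1)(s - 5) / -32
  L_1(s) = (s + 3)(s - 1)(s - 5) / 21
  L_2(s) = (s + 3)(s + 2)(s - 5) / -48
  L_3(s) = (s + 3)(s + 2)(s - 1) / 224
Then p(s) = 194·L_0(s) + 62·L_1(s) + 2·L_2(s) - 638·L_3(s).
Expanding and collecting terms gives p(s) = -6s^3 + 4s^2 + 2s + 2.
Evaluating at s = 7: p(7) = -1846.

-1846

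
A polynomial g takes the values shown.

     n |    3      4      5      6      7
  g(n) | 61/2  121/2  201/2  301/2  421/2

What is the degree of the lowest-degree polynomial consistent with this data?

2

Forward differences of the values at n = 3, 4, 5, 6, 7:
  g  : 61/2  121/2  201/2  301/2  421/2
  Δ  : 30  40  50  60
  Δ^2: 10  10  10
  Δ^3: 0  0
  Δ^4: 0
The second differences are constant (10) and nonzero, while all higher differences vanish, so the minimal degree is 2.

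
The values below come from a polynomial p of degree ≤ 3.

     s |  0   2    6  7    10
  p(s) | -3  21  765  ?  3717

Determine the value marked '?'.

1236

The 4 known points determine the degree-3 polynomial uniquely.
Write p(s) = as^3 + bs^2 + cs + d. Substituting each data point gives a linear system:
  d = -3
  8a + 4b + 2c + d = 21
  216a + 36b + 6c + d = 765
  1000a + 100b + 10c + d = 3717
Solving the system yields a = 4, b = -3, c = 2, d = -3.
So p(s) = 4s³ - 3s² + 2s - 3.
Then p(7) = 1236.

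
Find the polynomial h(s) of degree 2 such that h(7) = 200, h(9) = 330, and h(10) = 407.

h(s) = 4s^2 + s - 3

Write h(s) = as^2 + bs + c. Substituting each data point gives a linear system:
  49a + 7b + c = 200
  81a + 9b + c = 330
  100a + 10b + c = 407
Solving the system yields a = 4, b = 1, c = -3.
So h(s) = 4s^2 + s - 3.
Check: h(9) = 330. ✓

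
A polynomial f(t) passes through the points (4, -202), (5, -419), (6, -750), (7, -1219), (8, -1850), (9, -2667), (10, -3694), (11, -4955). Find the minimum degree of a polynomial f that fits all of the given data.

3

Forward differences of the values at t = 4, 5, 6, 7, 8, 9, 10, 11:
  f  : -202  -419  -750  -1219  -1850  -2667  -3694  -4955
  Δ  : -217  -331  -469  -631  -817  -1027  -1261
  Δ^2: -114  -138  -162  -186  -210  -234
  Δ^3: -24  -24  -24  -24  -24
  Δ^4: 0  0  0  0
  Δ^5: 0  0  0
  Δ^6: 0  0
  Δ^7: 0
The third differences are constant (-24) and nonzero, while all higher differences vanish, so the minimal degree is 3.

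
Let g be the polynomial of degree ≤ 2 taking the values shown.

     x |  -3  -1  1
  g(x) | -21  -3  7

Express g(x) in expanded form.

Write g(x) = ax^2 + bx + c. Substituting each data point gives a linear system:
  9a - 3b + c = -21
  a - b + c = -3
  a + b + c = 7
Solving the system yields a = -1, b = 5, c = 3.
So g(x) = -x² + 5x + 3.
Check: g(-1) = -3. ✓

g(x) = -x^2 + 5x + 3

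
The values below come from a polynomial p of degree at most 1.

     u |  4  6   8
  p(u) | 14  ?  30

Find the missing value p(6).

The 2 known points determine the degree-1 polynomial uniquely.
Write p(u) = au + b. Substituting each data point gives a linear system:
  4a + b = 14
  8a + b = 30
Solving the system yields a = 4, b = -2.
So p(u) = 4u - 2.
Then p(6) = 22.

22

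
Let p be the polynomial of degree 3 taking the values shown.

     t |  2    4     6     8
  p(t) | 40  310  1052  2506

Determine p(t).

Using the Lagrange interpolation formula with nodes 2, 4, 6, 8:
  L_0(t) = (t - 4)(t - 6)(t - 8) / -48
  L_1(t) = (t - 2)(t - 6)(t - 8) / 16
  L_2(t) = (t - 2)(t - 4)(t - 8) / -16
  L_3(t) = (t - 2)(t - 4)(t - 6) / 48
Then p(t) = 40·L_0(t) + 310·L_1(t) + 1052·L_2(t) + 2506·L_3(t).
Expanding and collecting terms gives p(t) = 5t^3 - t^2 + t + 2.
Check: p(2) = 40. ✓

p(t) = 5t^3 - t^2 + t + 2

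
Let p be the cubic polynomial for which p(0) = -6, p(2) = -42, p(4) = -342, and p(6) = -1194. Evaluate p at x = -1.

Using the Lagrange interpolation formula with nodes 0, 2, 4, 6:
  L_0(x) = (x - 2)(x - 4)(x - 6) / -48
  L_1(x) = x(x - 4)(x - 6) / 16
  L_2(x) = x(x - 2)(x - 6) / -16
  L_3(x) = x(x - 2)(x - 4) / 48
Then p(x) = -6·L_0(x) - 42·L_1(x) - 342·L_2(x) - 1194·L_3(x).
Expanding and collecting terms gives p(x) = -6x^3 + 3x^2 - 6.
Evaluating at x = -1: p(-1) = 3.

3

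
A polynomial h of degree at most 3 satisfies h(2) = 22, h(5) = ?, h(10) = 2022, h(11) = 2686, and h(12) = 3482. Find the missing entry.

262

The 4 known points determine the degree-3 polynomial uniquely.
Write h(x) = ax^3 + bx^2 + cx + d. Substituting each data point gives a linear system:
  8a + 4b + 2c + d = 22
  1000a + 100b + 10c + d = 2022
  1331a + 121b + 11c + d = 2686
  1728a + 144b + 12c + d = 3482
Solving the system yields a = 2, b = 0, c = 2, d = 2.
So h(x) = 2x³ + 2x + 2.
Then h(5) = 262.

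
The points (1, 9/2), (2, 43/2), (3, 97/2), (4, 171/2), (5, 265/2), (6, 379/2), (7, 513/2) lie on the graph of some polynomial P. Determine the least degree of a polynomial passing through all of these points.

Forward differences of the values at u = 1, 2, 3, 4, 5, 6, 7:
  P  : 9/2  43/2  97/2  171/2  265/2  379/2  513/2
  Δ  : 17  27  37  47  57  67
  Δ^2: 10  10  10  10  10
  Δ^3: 0  0  0  0
  Δ^4: 0  0  0
  Δ^5: 0  0
  Δ^6: 0
The second differences are constant (10) and nonzero, while all higher differences vanish, so the minimal degree is 2.

2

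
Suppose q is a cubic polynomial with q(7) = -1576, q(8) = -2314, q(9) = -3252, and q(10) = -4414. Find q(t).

q(t) = -4t^3 - 4t^2 - 2t + 6

Write q(t) = at^3 + bt^2 + ct + d. Substituting each data point gives a linear system:
  343a + 49b + 7c + d = -1576
  512a + 64b + 8c + d = -2314
  729a + 81b + 9c + d = -3252
  1000a + 100b + 10c + d = -4414
Solving the system yields a = -4, b = -4, c = -2, d = 6.
So q(t) = -4t³ - 4t² - 2t + 6.
Check: q(7) = -1576. ✓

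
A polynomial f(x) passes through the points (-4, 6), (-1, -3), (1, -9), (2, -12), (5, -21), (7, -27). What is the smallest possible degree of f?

Divided differences on the nodes -4, -1, 1, 2, 5, 7:
  order 0: 6  -3  -9  -12  -21  -27
  order 1: -3  -3  -3  -3  -3
  order 2: 0  0  0  0
  order 3: 0  0  0
  order 4: 0  0
  order 5: 0
The order-1 divided differences are all -3 (nonzero) and every higher order vanishes, so the data lies on a polynomial of degree exactly 1.

1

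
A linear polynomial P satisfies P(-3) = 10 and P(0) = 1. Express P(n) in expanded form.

Using the Lagrange interpolation formula with nodes -3, 0:
  L_0(n) = n / -3
  L_1(n) = (n + 3) / 3
Then P(n) = 10·L_0(n) + 1·L_1(n).
Expanding and collecting terms gives P(n) = -3n + 1.
Check: P(0) = 1. ✓

P(n) = -3n + 1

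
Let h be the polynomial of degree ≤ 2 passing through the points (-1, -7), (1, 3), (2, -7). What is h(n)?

Using the Lagrange interpolation formula with nodes -1, 1, 2:
  L_0(n) = (n - 1)(n - 2) / 6
  L_1(n) = (n + 1)(n - 2) / -2
  L_2(n) = (n + 1)(n - 1) / 3
Then h(n) = -7·L_0(n) + 3·L_1(n) - 7·L_2(n).
Expanding and collecting terms gives h(n) = -5n^2 + 5n + 3.
Check: h(-1) = -7. ✓

h(n) = -5n^2 + 5n + 3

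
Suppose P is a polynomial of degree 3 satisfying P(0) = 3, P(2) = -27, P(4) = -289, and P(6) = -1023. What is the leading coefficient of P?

Write P(t) = at^3 + bt^2 + ct + d. Substituting each data point gives a linear system:
  d = 3
  8a + 4b + 2c + d = -27
  64a + 16b + 4c + d = -289
  216a + 36b + 6c + d = -1023
Solving the system yields a = -5, b = 1, c = 3, d = 3.
So P(t) = -5t³ + t² + 3t + 3.
The leading coefficient is -5.

-5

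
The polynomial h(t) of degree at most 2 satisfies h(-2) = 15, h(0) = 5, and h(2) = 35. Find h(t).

Using the Lagrange interpolation formula with nodes -2, 0, 2:
  L_0(t) = t(t - 2) / 8
  L_1(t) = (t + 2)(t - 2) / -4
  L_2(t) = (t + 2)t / 8
Then h(t) = 15·L_0(t) + 5·L_1(t) + 35·L_2(t).
Expanding and collecting terms gives h(t) = 5t^2 + 5t + 5.
Check: h(-2) = 15. ✓

h(t) = 5t^2 + 5t + 5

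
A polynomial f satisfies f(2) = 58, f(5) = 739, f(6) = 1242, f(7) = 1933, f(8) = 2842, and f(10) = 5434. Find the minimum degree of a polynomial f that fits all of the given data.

Divided differences on the nodes 2, 5, 6, 7, 8, 10:
  order 0: 58  739  1242  1933  2842  5434
  order 1: 227  503  691  909  1296
  order 2: 69  94  109  129
  order 3: 5  5  5
  order 4: 0  0
  order 5: 0
The order-3 divided differences are all 5 (nonzero) and every higher order vanishes, so the data lies on a polynomial of degree exactly 3.

3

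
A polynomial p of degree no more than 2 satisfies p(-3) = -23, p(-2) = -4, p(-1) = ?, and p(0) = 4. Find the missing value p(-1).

The 3 known points determine the degree-2 polynomial uniquely.
Write p(u) = au^2 + bu + c. Substituting each data point gives a linear system:
  9a - 3b + c = -23
  4a - 2b + c = -4
  c = 4
Solving the system yields a = -5, b = -6, c = 4.
So p(u) = -5u² - 6u + 4.
Then p(-1) = 5.

5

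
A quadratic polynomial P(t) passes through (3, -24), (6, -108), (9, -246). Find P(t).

P(t) = -3t^2 - t + 6

Using the Lagrange interpolation formula with nodes 3, 6, 9:
  L_0(t) = (t - 6)(t - 9) / 18
  L_1(t) = (t - 3)(t - 9) / -9
  L_2(t) = (t - 3)(t - 6) / 18
Then P(t) = -24·L_0(t) - 108·L_1(t) - 246·L_2(t).
Expanding and collecting terms gives P(t) = -3t^2 - t + 6.
Check: P(9) = -246. ✓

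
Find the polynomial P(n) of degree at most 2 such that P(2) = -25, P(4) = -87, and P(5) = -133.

Write P(n) = an^2 + bn + c. Substituting each data point gives a linear system:
  4a + 2b + c = -25
  16a + 4b + c = -87
  25a + 5b + c = -133
Solving the system yields a = -5, b = -1, c = -3.
So P(n) = -5n^2 - n - 3.
Check: P(5) = -133. ✓

P(n) = -5n^2 - n - 3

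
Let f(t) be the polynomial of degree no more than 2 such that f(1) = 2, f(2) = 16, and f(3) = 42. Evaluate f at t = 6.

192

Forward differences of the values at t = 1, 2, 3:
  f  : 2  16  42
  Δ  : 14  26
  Δ^2: 12
The second differences are constant, confirming degree 2.
Interpolating (Newton forward form) and evaluating at t = 6 gives f(6) = 192.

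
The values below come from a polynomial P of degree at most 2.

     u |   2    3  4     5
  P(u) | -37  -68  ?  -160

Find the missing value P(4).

On equispaced nodes a degree-2 polynomial has vanishing third forward difference, so
  - P(2) + 3·P(3) - 3·P(4) + P(5) = 0.
Substituting the known values and solving for P(4):
  -3·P(4) = 327
  P(4) = -109.

-109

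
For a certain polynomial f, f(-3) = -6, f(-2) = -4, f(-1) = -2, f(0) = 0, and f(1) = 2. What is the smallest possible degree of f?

1

Forward differences of the values at u = -3, -2, -1, 0, 1:
  f  : -6  -4  -2  0  2
  Δ  : 2  2  2  2
  Δ^2: 0  0  0
  Δ^3: 0  0
  Δ^4: 0
The first differences are constant (2) and nonzero, while all higher differences vanish, so the minimal degree is 1.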